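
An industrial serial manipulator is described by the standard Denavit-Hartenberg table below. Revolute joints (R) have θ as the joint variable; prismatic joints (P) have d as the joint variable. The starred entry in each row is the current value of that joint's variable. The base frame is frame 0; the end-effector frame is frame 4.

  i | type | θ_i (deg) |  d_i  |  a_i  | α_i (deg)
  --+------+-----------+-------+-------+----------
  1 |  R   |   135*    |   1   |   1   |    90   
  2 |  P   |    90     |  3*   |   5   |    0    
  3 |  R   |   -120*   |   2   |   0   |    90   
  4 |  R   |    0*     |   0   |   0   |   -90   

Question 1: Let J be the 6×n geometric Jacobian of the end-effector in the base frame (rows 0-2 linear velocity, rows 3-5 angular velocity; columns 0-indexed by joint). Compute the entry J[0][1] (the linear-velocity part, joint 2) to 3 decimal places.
prismatic axis z_1 = (0.7071,0.7071,0.0000)
J_v[:, 1] = z_1; J_ω[:, 1] = (0,0,0)
entry J[0][1] = 0.7071

0.707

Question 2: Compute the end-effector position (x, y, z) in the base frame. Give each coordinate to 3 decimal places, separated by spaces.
2.828 4.243 6.000

after link 1: o_1 = (-0.7071, 0.7071, 1.0000)
after link 2: o_2 = (1.4142, 2.8284, 6.0000)
after link 3: o_3 = (2.8284, 4.2426, 6.0000)
after link 4: o_4 = (2.8284, 4.2426, 6.0000)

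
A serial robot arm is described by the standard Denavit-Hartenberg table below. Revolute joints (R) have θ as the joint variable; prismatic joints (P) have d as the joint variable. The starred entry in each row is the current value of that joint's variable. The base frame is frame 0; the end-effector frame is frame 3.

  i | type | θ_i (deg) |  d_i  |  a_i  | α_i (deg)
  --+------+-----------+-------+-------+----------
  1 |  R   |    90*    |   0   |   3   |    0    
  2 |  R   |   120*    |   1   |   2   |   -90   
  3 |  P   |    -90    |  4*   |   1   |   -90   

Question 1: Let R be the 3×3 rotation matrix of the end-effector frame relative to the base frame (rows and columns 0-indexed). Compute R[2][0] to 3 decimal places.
End-effector x-axis (col 0 of R) = (-0.0000,0.0000,1.0000)
R[2][0] = 1.0000

1.000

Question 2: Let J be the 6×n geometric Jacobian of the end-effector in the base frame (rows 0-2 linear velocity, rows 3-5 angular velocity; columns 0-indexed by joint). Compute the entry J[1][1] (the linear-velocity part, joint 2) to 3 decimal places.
0.268

axis z_1 = (0.0000,0.0000,1.0000); lever o_n−o_1 = (0.2679,-4.4641,2.0000)
cross product → J_v[:, 1] = (4.4641,0.2679,-0.0000)
J_ω[:, 1] = z_1
entry J[1][1] = 0.2679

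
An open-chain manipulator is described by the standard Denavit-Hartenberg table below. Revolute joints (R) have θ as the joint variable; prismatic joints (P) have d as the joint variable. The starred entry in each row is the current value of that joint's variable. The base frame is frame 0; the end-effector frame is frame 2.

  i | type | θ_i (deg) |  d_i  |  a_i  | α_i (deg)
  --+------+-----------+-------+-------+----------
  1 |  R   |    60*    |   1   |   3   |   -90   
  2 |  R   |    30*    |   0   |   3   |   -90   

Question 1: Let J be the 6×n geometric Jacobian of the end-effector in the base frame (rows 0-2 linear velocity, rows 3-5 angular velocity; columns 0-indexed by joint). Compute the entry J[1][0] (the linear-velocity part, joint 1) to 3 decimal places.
axis z_0 = ẑ; lever o_n−o_0 = (2.7990,4.8481,-0.5000)
cross product → J_v[:, 0] = (-4.8481,2.7990,0.0000)
J_ω[:, 0] = z_0
entry J[1][0] = 2.7990

2.799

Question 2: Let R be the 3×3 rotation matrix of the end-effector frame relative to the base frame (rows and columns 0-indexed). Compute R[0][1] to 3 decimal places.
End-effector y-axis (col 1 of R) = (0.8660,-0.5000,-0.0000)
R[0][1] = 0.8660

0.866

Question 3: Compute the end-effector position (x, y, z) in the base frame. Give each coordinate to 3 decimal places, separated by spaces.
2.799 4.848 -0.500

after link 1: o_1 = (1.5000, 2.5981, 1.0000)
after link 2: o_2 = (2.7990, 4.8481, -0.5000)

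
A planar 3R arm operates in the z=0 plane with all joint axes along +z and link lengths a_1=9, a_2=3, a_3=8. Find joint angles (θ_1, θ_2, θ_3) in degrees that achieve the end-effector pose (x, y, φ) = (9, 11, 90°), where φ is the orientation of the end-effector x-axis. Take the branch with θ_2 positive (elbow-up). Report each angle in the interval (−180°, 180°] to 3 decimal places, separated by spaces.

wrist centre = target − a_3·(cos φ, sin φ) = (9.0000, 3.0000)
cos θ_2 = (90.0000−9²−3²)/(2·9·3) = 0.0000; θ_2 = 90.0000° (elbow-up)
β = atan2(3.0000,9.0000) = 18.4349°; ψ = atan2(3.0000,9.0000) = 18.4349°
θ_1 = β − ψ = 0.0000°
θ_3 = φ − θ_1 − θ_2 = 0.0000° (wrapped to (-180°,180°])

0.000 90.000 0.000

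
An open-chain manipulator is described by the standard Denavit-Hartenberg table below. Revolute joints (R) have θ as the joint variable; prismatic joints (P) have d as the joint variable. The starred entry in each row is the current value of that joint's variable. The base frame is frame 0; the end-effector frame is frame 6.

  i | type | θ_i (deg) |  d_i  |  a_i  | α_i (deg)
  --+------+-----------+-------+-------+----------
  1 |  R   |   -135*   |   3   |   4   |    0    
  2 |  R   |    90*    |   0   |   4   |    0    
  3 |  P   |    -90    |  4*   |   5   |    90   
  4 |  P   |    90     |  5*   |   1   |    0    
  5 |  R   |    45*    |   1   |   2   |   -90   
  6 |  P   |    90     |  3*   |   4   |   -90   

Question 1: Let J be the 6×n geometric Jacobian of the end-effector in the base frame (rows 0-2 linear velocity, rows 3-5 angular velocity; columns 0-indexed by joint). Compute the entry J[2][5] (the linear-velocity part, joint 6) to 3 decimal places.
prismatic axis z_5 = (0.5000,0.5000,-0.7071)
J_v[:, 5] = z_5; J_ω[:, 5] = (0,0,0)
entry J[2][5] = -0.7071

-0.707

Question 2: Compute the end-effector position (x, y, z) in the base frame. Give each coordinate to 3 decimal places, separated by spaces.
-2.450 -5.278 7.293

after link 1: o_1 = (-2.8284, -2.8284, 3.0000)
after link 2: o_2 = (0.0000, -5.6569, 3.0000)
after link 3: o_3 = (-3.5355, -9.1924, 7.0000)
after link 4: o_4 = (-7.0711, -5.6569, 8.0000)
after link 5: o_5 = (-6.7782, -3.9497, 9.4142)
after link 6: o_6 = (-2.4497, -5.2782, 7.2929)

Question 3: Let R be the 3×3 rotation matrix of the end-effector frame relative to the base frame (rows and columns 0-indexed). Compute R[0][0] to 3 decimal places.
0.707

End-effector x-axis (col 0 of R) = (0.7071,-0.7071,-0.0000)
R[0][0] = 0.7071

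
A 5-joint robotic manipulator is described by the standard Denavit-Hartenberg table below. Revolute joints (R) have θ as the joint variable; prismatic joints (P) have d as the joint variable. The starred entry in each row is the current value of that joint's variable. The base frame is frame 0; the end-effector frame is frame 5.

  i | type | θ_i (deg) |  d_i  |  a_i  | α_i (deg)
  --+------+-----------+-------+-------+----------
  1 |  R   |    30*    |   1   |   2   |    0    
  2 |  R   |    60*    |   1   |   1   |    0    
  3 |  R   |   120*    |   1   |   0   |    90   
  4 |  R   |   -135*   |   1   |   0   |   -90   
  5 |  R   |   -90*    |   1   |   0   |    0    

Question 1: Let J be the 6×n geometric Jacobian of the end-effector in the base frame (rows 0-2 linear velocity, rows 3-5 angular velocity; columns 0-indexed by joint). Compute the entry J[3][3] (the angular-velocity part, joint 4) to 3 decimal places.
-0.500

axis z_3 = (-0.5000,0.8660,0.0000); lever o_n−o_3 = (-1.1124,0.5125,-0.7071)
cross product → J_v[:, 3] = (-0.6124,-0.3536,0.7071)
J_ω[:, 3] = z_3
entry J[3][3] = -0.5000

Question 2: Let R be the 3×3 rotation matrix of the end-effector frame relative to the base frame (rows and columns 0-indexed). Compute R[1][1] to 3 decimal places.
End-effector y-axis (col 1 of R) = (0.6124,0.3536,-0.7071)
R[1][1] = 0.3536

0.354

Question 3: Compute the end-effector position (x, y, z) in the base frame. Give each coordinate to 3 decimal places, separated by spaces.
0.620 2.512 2.293

after link 1: o_1 = (1.7321, 1.0000, 1.0000)
after link 2: o_2 = (1.7321, 2.0000, 2.0000)
after link 3: o_3 = (1.7321, 2.0000, 3.0000)
after link 4: o_4 = (1.2321, 2.8660, 3.0000)
after link 5: o_5 = (0.6197, 2.5125, 2.2929)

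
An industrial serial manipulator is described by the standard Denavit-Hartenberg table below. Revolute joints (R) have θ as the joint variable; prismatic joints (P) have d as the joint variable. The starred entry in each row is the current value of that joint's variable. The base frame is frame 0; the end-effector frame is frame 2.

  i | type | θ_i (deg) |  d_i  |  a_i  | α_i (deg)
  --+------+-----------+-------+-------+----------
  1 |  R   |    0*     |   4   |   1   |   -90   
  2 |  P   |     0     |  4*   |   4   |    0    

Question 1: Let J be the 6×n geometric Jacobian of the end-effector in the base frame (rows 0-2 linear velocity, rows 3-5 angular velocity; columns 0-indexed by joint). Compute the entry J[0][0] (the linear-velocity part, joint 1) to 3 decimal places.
-4.000

axis z_0 = ẑ; lever o_n−o_0 = (5.0000,4.0000,4.0000)
cross product → J_v[:, 0] = (-4.0000,5.0000,0.0000)
J_ω[:, 0] = z_0
entry J[0][0] = -4.0000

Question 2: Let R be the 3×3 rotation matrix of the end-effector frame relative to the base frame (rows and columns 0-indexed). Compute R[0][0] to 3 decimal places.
1.000

End-effector x-axis (col 0 of R) = (1.0000,0.0000,0.0000)
R[0][0] = 1.0000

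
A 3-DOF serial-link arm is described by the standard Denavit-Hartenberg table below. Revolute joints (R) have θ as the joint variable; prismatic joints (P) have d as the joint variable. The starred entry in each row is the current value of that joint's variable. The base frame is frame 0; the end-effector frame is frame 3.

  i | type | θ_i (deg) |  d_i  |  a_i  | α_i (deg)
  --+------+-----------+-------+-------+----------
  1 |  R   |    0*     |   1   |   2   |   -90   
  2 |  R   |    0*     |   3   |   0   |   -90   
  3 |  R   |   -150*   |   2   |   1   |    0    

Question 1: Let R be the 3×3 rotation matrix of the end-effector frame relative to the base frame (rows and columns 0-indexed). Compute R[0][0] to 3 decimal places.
End-effector x-axis (col 0 of R) = (-0.8660,0.5000,0.0000)
R[0][0] = -0.8660

-0.866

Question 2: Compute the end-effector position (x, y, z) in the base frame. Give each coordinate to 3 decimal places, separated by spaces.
1.134 3.500 -1.000

after link 1: o_1 = (2.0000, 0.0000, 1.0000)
after link 2: o_2 = (2.0000, 3.0000, 1.0000)
after link 3: o_3 = (1.1340, 3.5000, -1.0000)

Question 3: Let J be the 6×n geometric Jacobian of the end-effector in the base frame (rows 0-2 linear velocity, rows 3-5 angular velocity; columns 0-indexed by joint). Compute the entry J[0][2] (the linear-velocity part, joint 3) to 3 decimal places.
axis z_2 = (0.0000,0.0000,-1.0000); lever o_n−o_2 = (-0.8660,0.5000,-2.0000)
cross product → J_v[:, 2] = (0.5000,0.8660,0.0000)
J_ω[:, 2] = z_2
entry J[0][2] = 0.5000

0.500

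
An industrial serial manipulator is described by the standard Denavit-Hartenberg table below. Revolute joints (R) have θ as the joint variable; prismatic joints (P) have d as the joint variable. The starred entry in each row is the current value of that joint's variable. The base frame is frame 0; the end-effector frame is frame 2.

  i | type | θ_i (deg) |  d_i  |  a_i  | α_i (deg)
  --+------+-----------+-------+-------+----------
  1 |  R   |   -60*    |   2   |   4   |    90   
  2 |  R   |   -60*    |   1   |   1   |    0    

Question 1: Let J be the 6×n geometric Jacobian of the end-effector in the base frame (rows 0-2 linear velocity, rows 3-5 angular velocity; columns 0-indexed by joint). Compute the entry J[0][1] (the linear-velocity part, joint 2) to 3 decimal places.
0.433

axis z_1 = (-0.8660,-0.5000,0.0000); lever o_n−o_1 = (-0.6160,-0.9330,-0.8660)
cross product → J_v[:, 1] = (0.4330,-0.7500,0.5000)
J_ω[:, 1] = z_1
entry J[0][1] = 0.4330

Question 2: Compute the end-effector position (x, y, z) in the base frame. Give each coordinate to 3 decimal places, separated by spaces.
1.384 -4.397 1.134

after link 1: o_1 = (2.0000, -3.4641, 2.0000)
after link 2: o_2 = (1.3840, -4.3971, 1.1340)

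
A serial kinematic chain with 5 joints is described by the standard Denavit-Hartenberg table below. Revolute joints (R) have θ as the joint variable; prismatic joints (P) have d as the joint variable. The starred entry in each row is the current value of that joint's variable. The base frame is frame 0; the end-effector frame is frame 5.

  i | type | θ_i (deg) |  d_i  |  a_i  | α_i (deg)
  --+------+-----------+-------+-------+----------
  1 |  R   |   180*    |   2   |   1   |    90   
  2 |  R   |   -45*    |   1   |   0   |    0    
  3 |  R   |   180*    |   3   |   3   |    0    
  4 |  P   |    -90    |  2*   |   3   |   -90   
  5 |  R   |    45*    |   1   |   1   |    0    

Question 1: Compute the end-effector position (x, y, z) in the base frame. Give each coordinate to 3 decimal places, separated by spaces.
-0.793 5.293 7.450

after link 1: o_1 = (-1.0000, 0.0000, 2.0000)
after link 2: o_2 = (-1.0000, 1.0000, 2.0000)
after link 3: o_3 = (1.1213, 4.0000, 4.1213)
after link 4: o_4 = (-1.0000, 6.0000, 6.2426)
after link 5: o_5 = (-0.7929, 5.2929, 7.4497)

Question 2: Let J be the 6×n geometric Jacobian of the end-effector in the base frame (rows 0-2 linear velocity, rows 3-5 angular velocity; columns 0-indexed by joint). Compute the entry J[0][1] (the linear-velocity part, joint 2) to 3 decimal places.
axis z_1 = (0.0000,1.0000,0.0000); lever o_n−o_1 = (0.2071,5.2929,5.4497)
cross product → J_v[:, 1] = (5.4497,-0.0000,-0.2071)
J_ω[:, 1] = z_1
entry J[0][1] = 5.4497

5.450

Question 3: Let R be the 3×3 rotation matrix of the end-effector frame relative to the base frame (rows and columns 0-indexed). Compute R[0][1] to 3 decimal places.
0.500

End-effector y-axis (col 1 of R) = (0.5000,-0.7071,-0.5000)
R[0][1] = 0.5000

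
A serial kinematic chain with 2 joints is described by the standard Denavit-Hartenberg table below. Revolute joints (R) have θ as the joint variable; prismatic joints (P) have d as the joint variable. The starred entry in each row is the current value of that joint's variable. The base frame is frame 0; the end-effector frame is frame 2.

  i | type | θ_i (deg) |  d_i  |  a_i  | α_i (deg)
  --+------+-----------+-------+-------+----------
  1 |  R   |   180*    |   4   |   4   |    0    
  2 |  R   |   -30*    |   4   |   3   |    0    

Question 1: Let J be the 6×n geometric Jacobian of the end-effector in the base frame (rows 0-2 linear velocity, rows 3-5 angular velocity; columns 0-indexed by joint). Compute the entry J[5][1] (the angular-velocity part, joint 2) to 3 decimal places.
1.000

axis z_1 = (0.0000,0.0000,1.0000); lever o_n−o_1 = (-2.5981,1.5000,4.0000)
cross product → J_v[:, 1] = (-1.5000,-2.5981,0.0000)
J_ω[:, 1] = z_1
entry J[5][1] = 1.0000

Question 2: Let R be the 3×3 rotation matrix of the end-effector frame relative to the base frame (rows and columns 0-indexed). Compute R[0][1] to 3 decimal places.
-0.500

End-effector y-axis (col 1 of R) = (-0.5000,-0.8660,0.0000)
R[0][1] = -0.5000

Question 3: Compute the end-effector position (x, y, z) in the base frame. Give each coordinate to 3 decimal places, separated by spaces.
after link 1: o_1 = (-4.0000, 0.0000, 4.0000)
after link 2: o_2 = (-6.5981, 1.5000, 8.0000)

-6.598 1.500 8.000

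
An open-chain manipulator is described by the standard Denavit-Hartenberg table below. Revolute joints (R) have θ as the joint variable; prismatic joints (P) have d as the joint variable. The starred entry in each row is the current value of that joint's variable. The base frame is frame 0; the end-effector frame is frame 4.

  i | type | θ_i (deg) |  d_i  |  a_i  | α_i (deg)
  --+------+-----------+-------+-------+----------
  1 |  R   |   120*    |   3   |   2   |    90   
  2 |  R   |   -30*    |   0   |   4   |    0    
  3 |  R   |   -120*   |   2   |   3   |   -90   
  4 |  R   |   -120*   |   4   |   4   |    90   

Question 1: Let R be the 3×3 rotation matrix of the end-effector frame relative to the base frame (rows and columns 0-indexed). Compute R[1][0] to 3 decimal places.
0.808

End-effector x-axis (col 0 of R) = (0.5335,0.8080,0.2500)
R[1][0] = 0.8080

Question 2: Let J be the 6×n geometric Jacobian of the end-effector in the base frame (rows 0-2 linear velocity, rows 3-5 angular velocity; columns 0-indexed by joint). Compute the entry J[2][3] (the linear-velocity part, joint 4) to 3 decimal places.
axis z_3 = (-0.2500,0.4330,-0.8660); lever o_n−o_3 = (1.1340,4.9641,-2.4641)
cross product → J_v[:, 3] = (3.2321,-1.5981,-1.7321)
J_ω[:, 3] = z_3
entry J[2][3] = -1.7321

-1.732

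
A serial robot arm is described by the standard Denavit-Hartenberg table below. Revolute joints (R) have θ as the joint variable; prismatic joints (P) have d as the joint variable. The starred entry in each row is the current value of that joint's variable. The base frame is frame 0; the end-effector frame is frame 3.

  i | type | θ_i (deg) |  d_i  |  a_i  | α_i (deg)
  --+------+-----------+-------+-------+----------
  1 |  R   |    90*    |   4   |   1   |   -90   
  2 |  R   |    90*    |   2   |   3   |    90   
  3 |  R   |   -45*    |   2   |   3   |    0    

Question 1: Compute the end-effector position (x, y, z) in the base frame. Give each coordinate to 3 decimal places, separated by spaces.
after link 1: o_1 = (0.0000, 1.0000, 4.0000)
after link 2: o_2 = (-2.0000, 1.0000, 1.0000)
after link 3: o_3 = (0.1213, 3.0000, -1.1213)

0.121 3.000 -1.121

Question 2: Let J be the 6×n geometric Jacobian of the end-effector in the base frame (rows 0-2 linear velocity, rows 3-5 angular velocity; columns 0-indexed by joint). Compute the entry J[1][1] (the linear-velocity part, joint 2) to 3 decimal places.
axis z_1 = (-1.0000,0.0000,0.0000); lever o_n−o_1 = (0.1213,2.0000,-5.1213)
cross product → J_v[:, 1] = (-0.0000,-5.1213,-2.0000)
J_ω[:, 1] = z_1
entry J[1][1] = -5.1213

-5.121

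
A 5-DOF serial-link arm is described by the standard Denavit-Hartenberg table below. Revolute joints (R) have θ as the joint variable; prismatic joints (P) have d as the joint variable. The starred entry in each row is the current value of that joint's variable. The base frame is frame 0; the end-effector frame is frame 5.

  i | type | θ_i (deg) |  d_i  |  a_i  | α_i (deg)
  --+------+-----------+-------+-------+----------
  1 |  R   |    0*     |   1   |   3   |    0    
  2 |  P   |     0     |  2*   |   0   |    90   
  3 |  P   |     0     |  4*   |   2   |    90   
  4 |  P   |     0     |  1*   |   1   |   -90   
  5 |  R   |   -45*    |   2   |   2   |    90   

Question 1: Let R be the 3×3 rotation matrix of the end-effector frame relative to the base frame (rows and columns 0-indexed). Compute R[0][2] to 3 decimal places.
-0.707

End-effector z-axis (col 2 of R) = (-0.7071,-0.0000,-0.7071)
R[0][2] = -0.7071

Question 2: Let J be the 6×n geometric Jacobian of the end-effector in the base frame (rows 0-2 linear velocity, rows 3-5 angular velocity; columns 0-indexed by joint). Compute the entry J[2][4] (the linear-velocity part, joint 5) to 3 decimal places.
1.414

axis z_4 = (0.0000,-1.0000,0.0000); lever o_n−o_4 = (1.4142,-2.0000,-1.4142)
cross product → J_v[:, 4] = (1.4142,0.0000,1.4142)
J_ω[:, 4] = z_4
entry J[2][4] = 1.4142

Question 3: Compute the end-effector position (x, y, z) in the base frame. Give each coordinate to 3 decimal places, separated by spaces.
7.414 -6.000 0.586

after link 1: o_1 = (3.0000, 0.0000, 1.0000)
after link 2: o_2 = (3.0000, 0.0000, 3.0000)
after link 3: o_3 = (5.0000, -4.0000, 3.0000)
after link 4: o_4 = (6.0000, -4.0000, 2.0000)
after link 5: o_5 = (7.4142, -6.0000, 0.5858)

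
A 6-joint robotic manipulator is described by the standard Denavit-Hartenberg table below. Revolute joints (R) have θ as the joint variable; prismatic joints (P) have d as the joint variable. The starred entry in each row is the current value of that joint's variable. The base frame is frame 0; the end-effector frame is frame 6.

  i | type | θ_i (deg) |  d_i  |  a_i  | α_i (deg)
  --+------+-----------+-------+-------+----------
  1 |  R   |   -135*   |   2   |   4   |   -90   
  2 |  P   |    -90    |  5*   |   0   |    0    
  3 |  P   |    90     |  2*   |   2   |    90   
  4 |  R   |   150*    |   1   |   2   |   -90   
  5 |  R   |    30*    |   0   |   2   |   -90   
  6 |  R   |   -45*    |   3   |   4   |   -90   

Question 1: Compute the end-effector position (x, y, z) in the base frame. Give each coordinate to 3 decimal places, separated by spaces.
after link 1: o_1 = (-2.8284, -2.8284, 2.0000)
after link 2: o_2 = (0.7071, -6.3640, 2.0000)
after link 3: o_3 = (0.7071, -9.1924, 2.0000)
after link 4: o_4 = (2.6390, -8.6748, 3.0000)
after link 5: o_5 = (4.3120, -8.2265, 2.0000)
after link 6: o_6 = (4.4971, -5.2487, -2.0123)

4.497 -5.249 -2.012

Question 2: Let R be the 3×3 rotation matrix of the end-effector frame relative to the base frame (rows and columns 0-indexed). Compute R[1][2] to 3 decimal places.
End-effector z-axis (col 2 of R) = (0.7745,-0.5245,-0.3536)
R[1][2] = -0.5245

-0.525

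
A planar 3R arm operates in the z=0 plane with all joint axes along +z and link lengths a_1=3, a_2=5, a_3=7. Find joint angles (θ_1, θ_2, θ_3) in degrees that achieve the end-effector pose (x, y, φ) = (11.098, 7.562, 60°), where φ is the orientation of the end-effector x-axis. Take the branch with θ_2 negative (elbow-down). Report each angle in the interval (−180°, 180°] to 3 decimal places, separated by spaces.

30.003 -30.006 60.004

wrist centre = target − a_3·(cos φ, sin φ) = (7.5980, 1.4998)
cos θ_2 = (59.9791−3²−5²)/(2·3·5) = 0.8660; θ_2 = -30.0065° (elbow-down)
β = atan2(1.4998,7.5980) = 11.1665°; ψ = atan2(-2.5005,7.3298) = -18.8365°
θ_1 = β − ψ = 30.0029°
θ_3 = φ − θ_1 − θ_2 = 60.0036° (wrapped to (-180°,180°])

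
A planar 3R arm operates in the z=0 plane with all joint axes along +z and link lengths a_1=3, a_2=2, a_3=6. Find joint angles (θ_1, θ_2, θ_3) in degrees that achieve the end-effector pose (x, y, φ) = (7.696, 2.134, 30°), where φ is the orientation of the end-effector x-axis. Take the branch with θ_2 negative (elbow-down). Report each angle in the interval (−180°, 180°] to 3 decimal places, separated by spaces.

21.787 -120.004 128.218

wrist centre = target − a_3·(cos φ, sin φ) = (2.4998, -0.8660)
cos θ_2 = (6.9992−3²−2²)/(2·3·2) = -0.5001; θ_2 = -120.0044° (elbow-down)
β = atan2(-0.8660,2.4998) = -19.1072°; ψ = atan2(-1.7320,1.9999) = -40.8940°
θ_1 = β − ψ = 21.7869°
θ_3 = φ − θ_1 − θ_2 = 128.2176° (wrapped to (-180°,180°])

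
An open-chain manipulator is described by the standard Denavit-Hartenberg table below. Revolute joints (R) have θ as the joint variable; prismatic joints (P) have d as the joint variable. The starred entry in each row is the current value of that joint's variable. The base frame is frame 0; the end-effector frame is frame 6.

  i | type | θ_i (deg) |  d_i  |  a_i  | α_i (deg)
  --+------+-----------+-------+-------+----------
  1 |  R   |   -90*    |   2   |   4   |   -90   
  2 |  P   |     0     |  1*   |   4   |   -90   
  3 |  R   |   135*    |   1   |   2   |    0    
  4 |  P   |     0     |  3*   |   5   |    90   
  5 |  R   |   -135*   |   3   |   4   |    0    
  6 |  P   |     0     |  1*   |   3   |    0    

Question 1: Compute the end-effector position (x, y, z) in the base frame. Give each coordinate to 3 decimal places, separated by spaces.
after link 1: o_1 = (0.0000, -4.0000, 2.0000)
after link 2: o_2 = (1.0000, -8.0000, 2.0000)
after link 3: o_3 = (-0.4142, -6.5858, 1.0000)
after link 4: o_4 = (-3.9497, -3.0503, -2.0000)
after link 5: o_5 = (-4.0711, -7.1716, 0.8284)
after link 6: o_6 = (-3.2782, -9.3787, 2.9497)

-3.278 -9.379 2.950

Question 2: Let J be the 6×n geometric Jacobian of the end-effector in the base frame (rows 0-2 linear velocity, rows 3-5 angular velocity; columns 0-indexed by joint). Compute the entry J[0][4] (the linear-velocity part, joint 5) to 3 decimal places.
-3.500

axis z_4 = (-0.7071,-0.7071,-0.0000); lever o_n−o_4 = (0.6716,-6.3284,4.9497)
cross product → J_v[:, 4] = (-3.5000,3.5000,4.9497)
J_ω[:, 4] = z_4
entry J[0][4] = -3.5000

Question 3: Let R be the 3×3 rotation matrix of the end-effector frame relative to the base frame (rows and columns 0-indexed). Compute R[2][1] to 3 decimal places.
End-effector y-axis (col 1 of R) = (-0.5000,0.5000,0.7071)
R[2][1] = 0.7071

0.707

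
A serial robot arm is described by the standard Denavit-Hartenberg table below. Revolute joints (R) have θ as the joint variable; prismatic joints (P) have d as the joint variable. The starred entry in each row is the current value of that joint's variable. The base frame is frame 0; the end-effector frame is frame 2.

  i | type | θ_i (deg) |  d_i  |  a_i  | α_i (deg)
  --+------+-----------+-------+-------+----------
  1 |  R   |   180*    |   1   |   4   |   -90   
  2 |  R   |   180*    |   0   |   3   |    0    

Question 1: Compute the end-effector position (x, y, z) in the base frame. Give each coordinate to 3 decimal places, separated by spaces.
-1.000 0.000 1.000

after link 1: o_1 = (-4.0000, 0.0000, 1.0000)
after link 2: o_2 = (-1.0000, 0.0000, 1.0000)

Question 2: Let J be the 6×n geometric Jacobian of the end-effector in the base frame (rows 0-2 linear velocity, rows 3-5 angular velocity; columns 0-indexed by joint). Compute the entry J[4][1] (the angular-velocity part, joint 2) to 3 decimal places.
-1.000

axis z_1 = (-0.0000,-1.0000,0.0000); lever o_n−o_1 = (3.0000,-0.0000,-0.0000)
cross product → J_v[:, 1] = (0.0000,0.0000,3.0000)
J_ω[:, 1] = z_1
entry J[4][1] = -1.0000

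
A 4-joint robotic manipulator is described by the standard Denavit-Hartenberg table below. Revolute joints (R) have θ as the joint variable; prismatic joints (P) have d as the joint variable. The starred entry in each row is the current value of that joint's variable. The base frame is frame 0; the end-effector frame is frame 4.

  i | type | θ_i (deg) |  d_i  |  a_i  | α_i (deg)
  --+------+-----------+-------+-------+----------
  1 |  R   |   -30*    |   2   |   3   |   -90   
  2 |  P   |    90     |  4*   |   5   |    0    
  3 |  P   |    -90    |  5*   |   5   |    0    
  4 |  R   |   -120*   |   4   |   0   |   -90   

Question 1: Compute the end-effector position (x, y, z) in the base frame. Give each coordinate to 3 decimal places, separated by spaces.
after link 1: o_1 = (2.5981, -1.5000, 2.0000)
after link 2: o_2 = (4.5981, 1.9641, -3.0000)
after link 3: o_3 = (11.4282, 3.7942, -3.0000)
after link 4: o_4 = (13.4282, 7.2583, -3.0000)

13.428 7.258 -3.000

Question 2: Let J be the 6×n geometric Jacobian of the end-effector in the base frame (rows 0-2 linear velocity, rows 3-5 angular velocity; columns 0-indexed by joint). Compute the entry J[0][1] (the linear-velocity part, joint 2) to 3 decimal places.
0.500

prismatic axis z_1 = (0.5000,0.8660,0.0000)
J_v[:, 1] = z_1; J_ω[:, 1] = (0,0,0)
entry J[0][1] = 0.5000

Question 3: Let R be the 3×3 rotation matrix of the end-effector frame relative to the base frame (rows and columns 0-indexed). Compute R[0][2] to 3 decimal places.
0.750

End-effector z-axis (col 2 of R) = (0.7500,-0.4330,0.5000)
R[0][2] = 0.7500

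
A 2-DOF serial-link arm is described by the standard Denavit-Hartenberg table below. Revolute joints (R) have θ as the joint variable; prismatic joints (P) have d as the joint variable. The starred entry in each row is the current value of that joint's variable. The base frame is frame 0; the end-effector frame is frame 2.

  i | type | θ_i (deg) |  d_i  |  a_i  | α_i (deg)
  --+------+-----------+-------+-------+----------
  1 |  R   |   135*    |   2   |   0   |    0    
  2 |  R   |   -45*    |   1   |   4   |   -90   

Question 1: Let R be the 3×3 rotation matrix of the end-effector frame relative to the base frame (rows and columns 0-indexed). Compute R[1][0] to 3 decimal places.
1.000

End-effector x-axis (col 0 of R) = (0.0000,1.0000,0.0000)
R[1][0] = 1.0000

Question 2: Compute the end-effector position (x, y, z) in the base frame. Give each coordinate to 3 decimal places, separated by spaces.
0.000 4.000 3.000

after link 1: o_1 = (0.0000, 0.0000, 2.0000)
after link 2: o_2 = (0.0000, 4.0000, 3.0000)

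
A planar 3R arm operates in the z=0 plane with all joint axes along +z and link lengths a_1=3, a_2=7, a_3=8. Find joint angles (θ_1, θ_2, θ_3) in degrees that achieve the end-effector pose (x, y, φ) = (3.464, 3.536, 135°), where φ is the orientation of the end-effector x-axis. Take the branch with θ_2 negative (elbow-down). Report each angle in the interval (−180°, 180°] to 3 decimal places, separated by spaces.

wrist centre = target − a_3·(cos φ, sin φ) = (9.1209, -2.1209)
cos θ_2 = (87.6880−3²−7²)/(2·3·7) = 0.7069; θ_2 = -45.0202° (elbow-down)
β = atan2(-2.1209,9.1209) = -13.0903°; ψ = atan2(-4.9515,7.9480) = -31.9223°
θ_1 = β − ψ = 18.8321°
θ_3 = φ − θ_1 − θ_2 = 161.1881° (wrapped to (-180°,180°])

18.832 -45.020 161.188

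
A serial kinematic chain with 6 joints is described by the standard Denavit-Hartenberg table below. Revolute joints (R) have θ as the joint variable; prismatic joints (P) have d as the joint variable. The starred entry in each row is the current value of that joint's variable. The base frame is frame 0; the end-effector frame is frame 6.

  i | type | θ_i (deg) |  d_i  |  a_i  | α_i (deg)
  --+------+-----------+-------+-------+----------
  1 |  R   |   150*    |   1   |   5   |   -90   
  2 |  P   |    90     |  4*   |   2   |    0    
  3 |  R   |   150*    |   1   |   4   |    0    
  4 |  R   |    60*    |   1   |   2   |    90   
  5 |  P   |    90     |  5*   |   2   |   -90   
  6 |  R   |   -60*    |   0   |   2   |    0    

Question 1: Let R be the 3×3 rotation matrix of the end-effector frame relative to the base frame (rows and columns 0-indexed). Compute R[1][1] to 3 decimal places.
End-effector y-axis (col 1 of R) = (-0.8080,-0.5335,-0.2500)
R[1][1] = -0.5335

-0.533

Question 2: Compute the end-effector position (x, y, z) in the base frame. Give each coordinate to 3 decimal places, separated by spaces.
after link 1: o_1 = (-4.3301, 2.5000, 1.0000)
after link 2: o_2 = (-6.3301, -0.9641, -1.0000)
after link 3: o_3 = (-5.0981, -2.8301, 2.4641)
after link 4: o_4 = (-6.4641, -3.1962, 4.1962)
after link 5: o_5 = (-3.7141, -7.0933, 6.6962)
after link 6: o_6 = (-2.9151, -8.7093, 7.5622)

-2.915 -8.709 7.562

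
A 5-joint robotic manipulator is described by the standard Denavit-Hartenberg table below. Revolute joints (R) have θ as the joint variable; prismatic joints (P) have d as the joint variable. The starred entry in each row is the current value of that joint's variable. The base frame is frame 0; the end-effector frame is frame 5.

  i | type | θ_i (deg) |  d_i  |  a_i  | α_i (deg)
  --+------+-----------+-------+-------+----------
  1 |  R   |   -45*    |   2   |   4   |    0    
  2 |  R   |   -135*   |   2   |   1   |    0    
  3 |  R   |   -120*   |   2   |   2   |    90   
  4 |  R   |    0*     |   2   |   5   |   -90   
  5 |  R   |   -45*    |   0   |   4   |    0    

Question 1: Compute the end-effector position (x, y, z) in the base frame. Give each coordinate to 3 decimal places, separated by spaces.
after link 1: o_1 = (2.8284, -2.8284, 2.0000)
after link 2: o_2 = (1.8284, -2.8284, 4.0000)
after link 3: o_3 = (2.8284, -1.0964, 6.0000)
after link 4: o_4 = (7.0605, 2.2338, 6.0000)
after link 5: o_5 = (10.9242, 3.2690, 6.0000)

10.924 3.269 6.000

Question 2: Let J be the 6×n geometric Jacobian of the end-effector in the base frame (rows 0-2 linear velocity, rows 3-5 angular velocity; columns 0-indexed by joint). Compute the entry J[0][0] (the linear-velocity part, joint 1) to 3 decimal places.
-3.269

axis z_0 = ẑ; lever o_n−o_0 = (10.9242,3.2690,6.0000)
cross product → J_v[:, 0] = (-3.2690,10.9242,0.0000)
J_ω[:, 0] = z_0
entry J[0][0] = -3.2690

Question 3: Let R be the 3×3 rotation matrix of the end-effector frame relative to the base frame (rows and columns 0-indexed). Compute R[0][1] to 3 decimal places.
End-effector y-axis (col 1 of R) = (-0.2588,0.9659,0.0000)
R[0][1] = -0.2588

-0.259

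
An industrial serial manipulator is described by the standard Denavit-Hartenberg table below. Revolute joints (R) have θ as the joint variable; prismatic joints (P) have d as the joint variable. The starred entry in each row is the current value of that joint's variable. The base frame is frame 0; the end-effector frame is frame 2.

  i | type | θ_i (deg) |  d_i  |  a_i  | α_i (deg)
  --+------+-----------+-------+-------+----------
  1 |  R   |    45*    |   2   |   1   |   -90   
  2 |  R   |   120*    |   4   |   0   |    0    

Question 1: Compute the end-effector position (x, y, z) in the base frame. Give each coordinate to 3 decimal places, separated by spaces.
after link 1: o_1 = (0.7071, 0.7071, 2.0000)
after link 2: o_2 = (-2.1213, 3.5355, 2.0000)

-2.121 3.536 2.000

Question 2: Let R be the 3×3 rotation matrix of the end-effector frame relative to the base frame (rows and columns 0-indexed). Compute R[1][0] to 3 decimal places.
-0.354

End-effector x-axis (col 0 of R) = (-0.3536,-0.3536,-0.8660)
R[1][0] = -0.3536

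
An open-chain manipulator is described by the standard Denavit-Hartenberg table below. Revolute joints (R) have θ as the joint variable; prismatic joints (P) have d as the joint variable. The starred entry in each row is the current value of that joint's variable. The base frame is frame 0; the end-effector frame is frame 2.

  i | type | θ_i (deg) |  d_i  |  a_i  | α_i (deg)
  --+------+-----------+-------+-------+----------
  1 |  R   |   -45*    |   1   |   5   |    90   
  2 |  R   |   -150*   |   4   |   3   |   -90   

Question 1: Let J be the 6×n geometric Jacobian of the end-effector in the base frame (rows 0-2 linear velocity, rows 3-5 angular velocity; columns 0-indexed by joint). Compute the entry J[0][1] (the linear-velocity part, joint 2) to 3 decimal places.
1.061

axis z_1 = (-0.7071,-0.7071,0.0000); lever o_n−o_1 = (-4.6655,-0.9913,-1.5000)
cross product → J_v[:, 1] = (1.0607,-1.0607,-2.5981)
J_ω[:, 1] = z_1
entry J[0][1] = 1.0607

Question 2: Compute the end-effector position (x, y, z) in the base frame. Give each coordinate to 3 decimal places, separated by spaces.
-1.130 -4.527 -0.500

after link 1: o_1 = (3.5355, -3.5355, 1.0000)
after link 2: o_2 = (-1.1300, -4.5268, -0.5000)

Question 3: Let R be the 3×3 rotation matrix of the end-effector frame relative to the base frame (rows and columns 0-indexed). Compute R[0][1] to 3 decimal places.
0.707

End-effector y-axis (col 1 of R) = (0.7071,0.7071,-0.0000)
R[0][1] = 0.7071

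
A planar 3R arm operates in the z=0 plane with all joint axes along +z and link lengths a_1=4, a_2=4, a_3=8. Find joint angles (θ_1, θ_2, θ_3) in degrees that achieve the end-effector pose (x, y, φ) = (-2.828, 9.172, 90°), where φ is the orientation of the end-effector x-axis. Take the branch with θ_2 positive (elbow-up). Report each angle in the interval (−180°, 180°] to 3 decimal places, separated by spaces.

89.988 135.004 -134.991

wrist centre = target − a_3·(cos φ, sin φ) = (-2.8280, 1.1720)
cos θ_2 = (9.3712−4²−4²)/(2·4·4) = -0.7072; θ_2 = 135.0036° (elbow-up)
β = atan2(1.1720,-2.8280) = 157.4896°; ψ = atan2(2.8283,1.1714) = 67.5018°
θ_1 = β − ψ = 89.9878°
θ_3 = φ − θ_1 − θ_2 = -134.9913° (wrapped to (-180°,180°])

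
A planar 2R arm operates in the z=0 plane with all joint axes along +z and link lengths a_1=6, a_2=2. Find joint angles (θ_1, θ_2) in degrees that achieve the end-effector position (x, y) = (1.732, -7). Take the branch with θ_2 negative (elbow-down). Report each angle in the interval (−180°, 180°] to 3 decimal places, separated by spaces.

cos θ_2 = (51.9998−6²−2²)/(2·6·2) = 0.5000; θ_2 = -60.0005° (elbow-down)
β = atan2(-7.0000,1.7320) = -76.1025°; ψ = atan2(-1.7321,7.0000) = -13.8980°
θ_1 = β − ψ = -62.2045°

-62.205 -60.000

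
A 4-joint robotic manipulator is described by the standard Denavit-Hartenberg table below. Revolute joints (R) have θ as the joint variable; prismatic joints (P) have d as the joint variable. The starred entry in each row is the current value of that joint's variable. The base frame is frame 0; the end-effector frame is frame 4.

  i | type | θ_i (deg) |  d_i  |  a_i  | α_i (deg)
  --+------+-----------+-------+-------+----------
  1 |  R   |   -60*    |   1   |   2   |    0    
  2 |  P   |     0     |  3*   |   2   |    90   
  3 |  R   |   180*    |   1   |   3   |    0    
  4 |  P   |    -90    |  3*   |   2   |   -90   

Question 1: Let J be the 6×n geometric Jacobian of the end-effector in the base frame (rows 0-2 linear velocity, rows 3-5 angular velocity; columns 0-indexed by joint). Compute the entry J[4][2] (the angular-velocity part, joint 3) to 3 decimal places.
axis z_2 = (-0.8660,-0.5000,0.0000); lever o_n−o_2 = (-4.9641,0.5981,2.0000)
cross product → J_v[:, 2] = (-1.0000,1.7321,-3.0000)
J_ω[:, 2] = z_2
entry J[4][2] = -0.5000

-0.500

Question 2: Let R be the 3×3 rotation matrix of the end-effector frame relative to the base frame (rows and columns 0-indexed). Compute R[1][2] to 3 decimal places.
End-effector z-axis (col 2 of R) = (-0.5000,0.8660,0.0000)
R[1][2] = 0.8660

0.866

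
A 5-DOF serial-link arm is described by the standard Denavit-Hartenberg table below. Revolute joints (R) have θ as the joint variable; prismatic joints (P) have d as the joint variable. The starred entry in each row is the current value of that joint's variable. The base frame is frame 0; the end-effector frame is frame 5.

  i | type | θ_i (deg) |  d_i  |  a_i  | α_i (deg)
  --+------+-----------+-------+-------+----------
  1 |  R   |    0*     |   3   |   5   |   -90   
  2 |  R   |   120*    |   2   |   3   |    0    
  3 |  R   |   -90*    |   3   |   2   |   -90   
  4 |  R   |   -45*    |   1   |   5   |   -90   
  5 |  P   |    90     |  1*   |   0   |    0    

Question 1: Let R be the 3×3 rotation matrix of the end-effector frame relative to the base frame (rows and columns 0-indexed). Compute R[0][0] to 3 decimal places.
0.500

End-effector x-axis (col 0 of R) = (0.5000,-0.0000,0.8660)
R[0][0] = 0.5000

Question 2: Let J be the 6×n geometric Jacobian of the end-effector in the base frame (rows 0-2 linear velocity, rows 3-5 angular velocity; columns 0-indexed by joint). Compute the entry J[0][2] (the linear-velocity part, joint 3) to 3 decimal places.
axis z_2 = (0.0000,1.0000,0.0000); lever o_n−o_2 = (4.9063,5.8284,-3.9873)
cross product → J_v[:, 2] = (-3.9873,0.0000,-4.9063)
J_ω[:, 2] = z_2
entry J[0][2] = -3.9873

-3.987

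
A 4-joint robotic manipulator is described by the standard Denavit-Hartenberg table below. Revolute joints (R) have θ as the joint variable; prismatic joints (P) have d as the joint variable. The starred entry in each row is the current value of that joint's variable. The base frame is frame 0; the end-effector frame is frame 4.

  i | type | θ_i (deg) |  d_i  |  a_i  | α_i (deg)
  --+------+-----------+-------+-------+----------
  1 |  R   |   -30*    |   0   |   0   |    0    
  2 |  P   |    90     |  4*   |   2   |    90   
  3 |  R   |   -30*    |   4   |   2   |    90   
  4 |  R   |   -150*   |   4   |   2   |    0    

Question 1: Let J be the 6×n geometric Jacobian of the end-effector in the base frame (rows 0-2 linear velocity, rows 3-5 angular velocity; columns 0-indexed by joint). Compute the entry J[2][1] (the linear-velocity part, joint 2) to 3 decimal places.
1.000

prismatic axis z_1 = (0.0000,0.0000,1.0000)
J_v[:, 1] = z_1; J_ω[:, 1] = (0,0,0)
entry J[2][1] = 1.0000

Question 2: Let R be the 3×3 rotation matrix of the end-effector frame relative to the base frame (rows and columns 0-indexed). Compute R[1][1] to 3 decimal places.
End-effector y-axis (col 1 of R) = (-0.5335,0.8080,-0.2500)
R[1][1] = 0.8080

0.808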